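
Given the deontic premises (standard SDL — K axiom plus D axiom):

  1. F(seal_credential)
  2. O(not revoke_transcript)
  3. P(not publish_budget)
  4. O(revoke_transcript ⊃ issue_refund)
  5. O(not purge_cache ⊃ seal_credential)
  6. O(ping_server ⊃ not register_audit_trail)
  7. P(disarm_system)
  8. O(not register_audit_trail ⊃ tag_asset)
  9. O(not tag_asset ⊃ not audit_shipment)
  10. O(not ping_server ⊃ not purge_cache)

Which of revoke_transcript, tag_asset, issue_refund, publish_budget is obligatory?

F(seal_credential) at premise 1 means O(not seal_credential).
Premise 5 is O(not purge_cache ⊃ seal_credential); contrapositively O(not seal_credential ⊃ purge_cache). Since O(not seal_credential) holds, K gives O(purge_cache).
Premise 10 is O(not ping_server ⊃ not purge_cache); contrapositively O(purge_cache ⊃ ping_server). Since O(purge_cache) holds, K gives O(ping_server).
Premise 6 is O(ping_server ⊃ not register_audit_trail); since O(ping_server), deontic closure gives O(not register_audit_trail).
From O(not register_audit_trail) and premise 8, O(not register_audit_trail ⊃ tag_asset), we obtain O(tag_asset).
So O(tag_asset) holds — tag_asset is obligatory. None of the other listed options is made obligatory by any chain of premises.

tag_asset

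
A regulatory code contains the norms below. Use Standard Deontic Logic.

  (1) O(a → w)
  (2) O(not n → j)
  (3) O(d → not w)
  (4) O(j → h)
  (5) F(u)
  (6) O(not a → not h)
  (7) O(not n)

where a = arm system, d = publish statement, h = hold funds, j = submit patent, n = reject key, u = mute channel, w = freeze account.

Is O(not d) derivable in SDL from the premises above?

Yes

Premise 7 states O(not n) outright.
With premise 2, O(not n → j), the K-axiom yields O(j).
Applying K to premise 4 (O(j → h)) and O(j) yields O(h).
The contrapositive of premise 6 (O(not a → not h)) is O(h → a), and O(h) is already established, so O(a).
Applying K to premise 1 (O(a → w)) and O(a) yields O(w).
Premise 3 is O(d → not w); contrapositively O(w → not d). Since O(w) holds, K gives O(not d).
Premise 5 does not contribute to this derivation.
So O(not d) follows.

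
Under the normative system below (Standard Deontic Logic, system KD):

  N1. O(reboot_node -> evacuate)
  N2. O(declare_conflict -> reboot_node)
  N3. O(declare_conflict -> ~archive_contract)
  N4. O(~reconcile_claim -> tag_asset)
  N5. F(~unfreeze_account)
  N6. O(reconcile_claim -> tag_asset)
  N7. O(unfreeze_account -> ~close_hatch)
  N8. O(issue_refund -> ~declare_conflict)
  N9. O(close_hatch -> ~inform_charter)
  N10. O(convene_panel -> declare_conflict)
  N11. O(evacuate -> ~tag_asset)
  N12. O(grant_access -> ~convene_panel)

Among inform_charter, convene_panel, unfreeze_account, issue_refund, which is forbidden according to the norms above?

convene_panel

Premises 6 and 4 cover both cases: O(reconcile_claim -> tag_asset) and O(~reconcile_claim -> tag_asset). Since reconcile_claim ∨ ~reconcile_claim is a tautology, O(tag_asset) follows.
The contrapositive of premise 11 (O(evacuate -> ~tag_asset)) is O(tag_asset -> ~evacuate), and O(tag_asset) is already established, so O(~evacuate).
The contrapositive of premise 1 (O(reboot_node -> evacuate)) is O(~evacuate -> ~reboot_node), and O(~evacuate) is already established, so O(~reboot_node).
Premise 2 is O(declare_conflict -> reboot_node); contrapositively O(~reboot_node -> ~declare_conflict). Since O(~reboot_node) holds, K gives O(~declare_conflict).
Premise 10 is O(convene_panel -> declare_conflict); contrapositively O(~declare_conflict -> ~convene_panel). Since O(~declare_conflict) holds, K gives O(~convene_panel).
So O(~convene_panel) holds, i.e. convene_panel is forbidden. None of the other listed options is forbidden under the premises.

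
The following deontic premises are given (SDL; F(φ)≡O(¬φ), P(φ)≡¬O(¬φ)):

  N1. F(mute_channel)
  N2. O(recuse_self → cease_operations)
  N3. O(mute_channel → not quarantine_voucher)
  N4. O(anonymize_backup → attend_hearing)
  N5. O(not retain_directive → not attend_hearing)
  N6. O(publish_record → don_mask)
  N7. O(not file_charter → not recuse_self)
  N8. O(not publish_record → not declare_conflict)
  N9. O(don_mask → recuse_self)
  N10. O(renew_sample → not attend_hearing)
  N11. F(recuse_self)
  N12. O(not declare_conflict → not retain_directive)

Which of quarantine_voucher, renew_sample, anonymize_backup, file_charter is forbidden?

Premise 11 is F(recuse_self), i.e. O(not recuse_self).
The contrapositive of premise 9 (O(don_mask → recuse_self)) is O(not recuse_self → not don_mask), and O(not recuse_self) is already established, so O(not don_mask).
The contrapositive of premise 6 (O(publish_record → don_mask)) is O(not don_mask → not publish_record), and O(not don_mask) is already established, so O(not publish_record).
Applying K to premise 8 (O(not publish_record → not declare_conflict)) and O(not publish_record) yields O(not declare_conflict).
From O(not declare_conflict) and premise 12, O(not declare_conflict → not retain_directive), we obtain O(not retain_directive).
With premise 5, O(not retain_directive → not attend_hearing), the K-axiom yields O(not attend_hearing).
Premise 4, O(anonymize_backup → attend_hearing), contraposes to O(not attend_hearing → not anonymize_backup); with O(not attend_hearing) we get O(not anonymize_backup).
So O(not anonymize_backup) holds, i.e. anonymize_backup is forbidden. None of the other listed options is forbidden under the premises.

anonymize_backup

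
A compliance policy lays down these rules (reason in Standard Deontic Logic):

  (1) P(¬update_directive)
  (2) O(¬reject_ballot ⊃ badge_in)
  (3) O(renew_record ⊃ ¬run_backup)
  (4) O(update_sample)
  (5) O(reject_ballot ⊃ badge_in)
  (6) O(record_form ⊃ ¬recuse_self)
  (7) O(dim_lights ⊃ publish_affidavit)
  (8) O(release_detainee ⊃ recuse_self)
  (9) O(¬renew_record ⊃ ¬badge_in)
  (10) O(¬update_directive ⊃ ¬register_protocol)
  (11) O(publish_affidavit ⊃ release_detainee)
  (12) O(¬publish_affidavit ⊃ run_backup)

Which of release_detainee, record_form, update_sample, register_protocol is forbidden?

record_form

Premises 5 and 2 are O(reject_ballot ⊃ badge_in) and O(¬reject_ballot ⊃ badge_in); every ideal world satisfies reject_ballot or ¬reject_ballot, so in either case badge_in holds — hence O(badge_in).
Premise 9 is O(¬renew_record ⊃ ¬badge_in); contrapositively O(badge_in ⊃ renew_record). Since O(badge_in) holds, K gives O(renew_record).
With premise 3, O(renew_record ⊃ ¬run_backup), the K-axiom yields O(¬run_backup).
Premise 12, O(¬publish_affidavit ⊃ run_backup), contraposes to O(¬run_backup ⊃ publish_affidavit); with O(¬run_backup) we get O(publish_affidavit).
Premise 11 is O(publish_affidavit ⊃ release_detainee); since O(publish_affidavit), deontic closure gives O(release_detainee).
From O(release_detainee) and premise 8, O(release_detainee ⊃ recuse_self), we obtain O(recuse_self).
Premise 6 is O(record_form ⊃ ¬recuse_self); contrapositively O(recuse_self ⊃ ¬record_form). Since O(recuse_self) holds, K gives O(¬record_form).
So O(¬record_form) holds, i.e. record_form is forbidden. None of the other listed options is forbidden under the premises.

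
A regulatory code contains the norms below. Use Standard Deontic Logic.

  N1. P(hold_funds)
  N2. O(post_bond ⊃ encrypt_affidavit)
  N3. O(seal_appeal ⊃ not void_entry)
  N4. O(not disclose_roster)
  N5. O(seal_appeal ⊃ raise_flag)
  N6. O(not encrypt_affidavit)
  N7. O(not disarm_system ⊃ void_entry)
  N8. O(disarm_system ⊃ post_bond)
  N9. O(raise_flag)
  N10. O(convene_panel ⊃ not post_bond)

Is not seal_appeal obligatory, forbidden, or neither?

From premise 6 we have O(not encrypt_affidavit).
The contrapositive of premise 2 (O(post_bond ⊃ encrypt_affidavit)) is O(not encrypt_affidavit ⊃ not post_bond), and O(not encrypt_affidavit) is already established, so O(not post_bond).
Premise 8 is O(disarm_system ⊃ post_bond); contrapositively O(not post_bond ⊃ not disarm_system). Since O(not post_bond) holds, K gives O(not disarm_system).
With premise 7, O(not disarm_system ⊃ void_entry), the K-axiom yields O(void_entry).
Premise 3 is O(seal_appeal ⊃ not void_entry); contrapositively O(void_entry ⊃ not seal_appeal). Since O(void_entry) holds, K gives O(not seal_appeal).
Premises 1, 4, 5, 9, 10 do not contribute to this derivation.
Hence not seal_appeal is obligatory.

Obligatory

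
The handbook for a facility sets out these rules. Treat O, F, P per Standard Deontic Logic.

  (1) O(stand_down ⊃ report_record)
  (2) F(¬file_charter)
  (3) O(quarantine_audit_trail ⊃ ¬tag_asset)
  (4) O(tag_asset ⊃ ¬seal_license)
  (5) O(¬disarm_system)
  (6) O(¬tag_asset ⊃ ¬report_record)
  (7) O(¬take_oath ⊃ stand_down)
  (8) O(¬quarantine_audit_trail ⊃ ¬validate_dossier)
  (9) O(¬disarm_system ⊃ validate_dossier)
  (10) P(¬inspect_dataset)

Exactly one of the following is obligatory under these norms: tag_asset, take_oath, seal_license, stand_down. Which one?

take_oath

Premise 5 gives O(¬disarm_system).
Applying K to premise 9 (O(¬disarm_system ⊃ validate_dossier)) and O(¬disarm_system) yields O(validate_dossier).
Premise 8, O(¬quarantine_audit_trail ⊃ ¬validate_dossier), contraposes to O(validate_dossier ⊃ quarantine_audit_trail); with O(validate_dossier) we get O(quarantine_audit_trail).
From O(quarantine_audit_trail) and premise 3, O(quarantine_audit_trail ⊃ ¬tag_asset), we obtain O(¬tag_asset).
From O(¬tag_asset) and premise 6, O(¬tag_asset ⊃ ¬report_record), we obtain O(¬report_record).
The contrapositive of premise 1 (O(stand_down ⊃ report_record)) is O(¬report_record ⊃ ¬stand_down), and O(¬report_record) is already established, so O(¬stand_down).
The contrapositive of premise 7 (O(¬take_oath ⊃ stand_down)) is O(¬stand_down ⊃ take_oath), and O(¬stand_down) is already established, so O(take_oath).
So O(take_oath) holds — take_oath is obligatory. None of the other listed options is made obligatory by any chain of premises.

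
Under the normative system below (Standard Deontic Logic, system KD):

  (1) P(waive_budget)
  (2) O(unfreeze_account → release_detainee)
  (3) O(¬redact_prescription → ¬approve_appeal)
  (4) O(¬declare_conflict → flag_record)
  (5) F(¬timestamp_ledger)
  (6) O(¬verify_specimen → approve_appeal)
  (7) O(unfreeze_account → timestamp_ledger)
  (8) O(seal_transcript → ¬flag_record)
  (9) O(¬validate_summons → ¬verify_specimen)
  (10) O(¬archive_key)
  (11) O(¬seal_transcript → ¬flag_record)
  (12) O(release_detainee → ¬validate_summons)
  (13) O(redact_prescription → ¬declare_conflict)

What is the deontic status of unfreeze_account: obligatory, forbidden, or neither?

Forbidden

By case analysis on ¬seal_transcript: premise 11 gives O(¬seal_transcript → ¬flag_record) and premise 8 gives O(seal_transcript → ¬flag_record), so O(¬flag_record) either way.
Premise 4, O(¬declare_conflict → flag_record), contraposes to O(¬flag_record → declare_conflict); with O(¬flag_record) we get O(declare_conflict).
The contrapositive of premise 13 (O(redact_prescription → ¬declare_conflict)) is O(declare_conflict → ¬redact_prescription), and O(declare_conflict) is already established, so O(¬redact_prescription).
Premise 3 is O(¬redact_prescription → ¬approve_appeal); since O(¬redact_prescription), deontic closure gives O(¬approve_appeal).
Premise 6 is O(¬verify_specimen → approve_appeal); contrapositively O(¬approve_appeal → verify_specimen). Since O(¬approve_appeal) holds, K gives O(verify_specimen).
The contrapositive of premise 9 (O(¬validate_summons → ¬verify_specimen)) is O(verify_specimen → validate_summons), and O(verify_specimen) is already established, so O(validate_summons).
The contrapositive of premise 12 (O(release_detainee → ¬validate_summons)) is O(validate_summons → ¬release_detainee), and O(validate_summons) is already established, so O(¬release_detainee).
Premise 2 is O(unfreeze_account → release_detainee); contrapositively O(¬release_detainee → ¬unfreeze_account). Since O(¬release_detainee) holds, K gives O(¬unfreeze_account).
Premises 1, 5, 7, 10 do not contribute to this derivation.
Thus O(¬unfreeze_account), which is F(unfreeze_account): unfreeze_account is forbidden.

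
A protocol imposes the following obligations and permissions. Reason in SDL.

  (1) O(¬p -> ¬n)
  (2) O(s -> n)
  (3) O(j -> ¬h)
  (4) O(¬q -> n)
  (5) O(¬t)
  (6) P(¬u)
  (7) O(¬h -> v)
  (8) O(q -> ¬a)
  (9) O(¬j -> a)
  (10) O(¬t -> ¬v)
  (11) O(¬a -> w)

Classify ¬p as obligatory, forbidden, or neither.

Forbidden

From premise 5 we have O(¬t).
Applying K to premise 10 (O(¬t -> ¬v)) and O(¬t) yields O(¬v).
Premise 7 is O(¬h -> v); contrapositively O(¬v -> h). Since O(¬v) holds, K gives O(h).
The contrapositive of premise 3 (O(j -> ¬h)) is O(h -> ¬j), and O(h) is already established, so O(¬j).
With premise 9, O(¬j -> a), the K-axiom yields O(a).
The contrapositive of premise 8 (O(q -> ¬a)) is O(a -> ¬q), and O(a) is already established, so O(¬q).
Applying K to premise 4 (O(¬q -> n)) and O(¬q) yields O(n).
Premise 1, O(¬p -> ¬n), contraposes to O(n -> p); with O(n) we get O(p).
Premises 2, 6, 11 do not contribute to this derivation.
Thus O(p), which is F(¬p): ¬p is forbidden.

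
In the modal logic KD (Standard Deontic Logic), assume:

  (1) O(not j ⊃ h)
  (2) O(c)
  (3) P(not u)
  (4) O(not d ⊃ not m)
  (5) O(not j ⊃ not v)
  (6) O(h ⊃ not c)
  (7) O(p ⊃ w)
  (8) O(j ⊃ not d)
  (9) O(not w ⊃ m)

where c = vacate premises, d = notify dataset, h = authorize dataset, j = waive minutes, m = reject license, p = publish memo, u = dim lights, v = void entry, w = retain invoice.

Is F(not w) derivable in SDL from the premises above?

Yes

Premise 2 gives O(c).
Premise 6, O(h ⊃ not c), contraposes to O(c ⊃ not h); with O(c) we get O(not h).
Premise 1 is O(not j ⊃ h); contrapositively O(not h ⊃ j). Since O(not h) holds, K gives O(j).
From O(j) and premise 8, O(j ⊃ not d), we obtain O(not d).
Applying K to premise 4 (O(not d ⊃ not m)) and O(not d) yields O(not m).
Premise 9, O(not w ⊃ m), contraposes to O(not m ⊃ w); with O(not m) we get O(w).
Premises 3, 5, 7 do not contribute to this derivation.
So O(w) holds, i.e. F(not w). The claim follows.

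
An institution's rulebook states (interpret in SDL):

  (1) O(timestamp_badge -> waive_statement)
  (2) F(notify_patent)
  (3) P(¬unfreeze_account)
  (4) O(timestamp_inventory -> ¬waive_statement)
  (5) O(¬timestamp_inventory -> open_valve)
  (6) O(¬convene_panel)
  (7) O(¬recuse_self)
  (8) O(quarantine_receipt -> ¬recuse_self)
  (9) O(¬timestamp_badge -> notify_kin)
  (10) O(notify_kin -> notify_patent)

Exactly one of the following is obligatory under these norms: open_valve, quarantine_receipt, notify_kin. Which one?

Premise 2, F(notify_patent), is equivalent to O(¬notify_patent).
Premise 10 is O(notify_kin -> notify_patent); contrapositively O(¬notify_patent -> ¬notify_kin). Since O(¬notify_patent) holds, K gives O(¬notify_kin).
The contrapositive of premise 9 (O(¬timestamp_badge -> notify_kin)) is O(¬notify_kin -> timestamp_badge), and O(¬notify_kin) is already established, so O(timestamp_badge).
With premise 1, O(timestamp_badge -> waive_statement), the K-axiom yields O(waive_statement).
Premise 4 is O(timestamp_inventory -> ¬waive_statement); contrapositively O(waive_statement -> ¬timestamp_inventory). Since O(waive_statement) holds, K gives O(¬timestamp_inventory).
Premise 5 is O(¬timestamp_inventory -> open_valve); since O(¬timestamp_inventory), deontic closure gives O(open_valve).
So O(open_valve) holds — open_valve is obligatory. None of the other listed options is made obligatory by any chain of premises.

open_valve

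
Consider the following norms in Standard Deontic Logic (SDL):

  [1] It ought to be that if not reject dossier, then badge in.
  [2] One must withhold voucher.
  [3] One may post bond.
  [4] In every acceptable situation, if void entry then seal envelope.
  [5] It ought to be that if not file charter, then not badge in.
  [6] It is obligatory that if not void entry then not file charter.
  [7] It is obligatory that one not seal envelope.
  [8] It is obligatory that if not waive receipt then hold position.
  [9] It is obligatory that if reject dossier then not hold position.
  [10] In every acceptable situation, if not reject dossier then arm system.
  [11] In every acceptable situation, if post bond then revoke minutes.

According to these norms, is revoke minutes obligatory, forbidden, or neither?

Premise 11 is O(post_bond → revoke_minutes), but O(post_bond) is not derivable from the premises (the permission P(post_bond) asserts only ¬O(¬post_bond), not O(post_bond)), so it does not yield O(revoke_minutes).
No premise or chain of K-axiom applications forces O(revoke_minutes), and none forces O(¬revoke_minutes). So revoke_minutes is neither obligatory nor forbidden under these norms.

Neither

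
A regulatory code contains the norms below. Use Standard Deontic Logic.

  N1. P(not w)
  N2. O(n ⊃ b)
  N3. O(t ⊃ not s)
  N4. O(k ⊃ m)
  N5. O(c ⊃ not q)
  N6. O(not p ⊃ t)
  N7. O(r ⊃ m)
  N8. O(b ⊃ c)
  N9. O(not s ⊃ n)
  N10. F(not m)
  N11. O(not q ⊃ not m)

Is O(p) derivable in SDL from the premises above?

Yes

Premise 10, F(not m), is equivalent to O(m).
Premise 11, O(not q ⊃ not m), contraposes to O(m ⊃ q); with O(m) we get O(q).
The contrapositive of premise 5 (O(c ⊃ not q)) is O(q ⊃ not c), and O(q) is already established, so O(not c).
The contrapositive of premise 8 (O(b ⊃ c)) is O(not c ⊃ not b), and O(not c) is already established, so O(not b).
Premise 2, O(n ⊃ b), contraposes to O(not b ⊃ not n); with O(not b) we get O(not n).
Premise 9 is O(not s ⊃ n); contrapositively O(not n ⊃ s). Since O(not n) holds, K gives O(s).
Premise 3, O(t ⊃ not s), contraposes to O(s ⊃ not t); with O(s) we get O(not t).
The contrapositive of premise 6 (O(not p ⊃ t)) is O(not t ⊃ p), and O(not t) is already established, so O(p).
Premises 1, 4, 7 do not contribute to this derivation.
So O(p) follows.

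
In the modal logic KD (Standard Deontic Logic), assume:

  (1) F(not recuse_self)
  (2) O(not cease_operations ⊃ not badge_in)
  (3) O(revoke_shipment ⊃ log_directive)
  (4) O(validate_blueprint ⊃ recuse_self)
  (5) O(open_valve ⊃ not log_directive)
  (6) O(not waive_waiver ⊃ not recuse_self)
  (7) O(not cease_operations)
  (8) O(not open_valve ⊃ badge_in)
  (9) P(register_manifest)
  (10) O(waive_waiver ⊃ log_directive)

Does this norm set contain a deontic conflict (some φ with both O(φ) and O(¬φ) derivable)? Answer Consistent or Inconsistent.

Inconsistent

F(not recuse_self) at premise 1 means O(recuse_self).
Premise 6, O(not waive_waiver ⊃ not recuse_self), contraposes to O(recuse_self ⊃ waive_waiver); with O(recuse_self) we get O(waive_waiver).
From O(waive_waiver) and premise 10, O(waive_waiver ⊃ log_directive), we obtain O(log_directive).
Premise 5 is O(open_valve ⊃ not log_directive); contrapositively O(log_directive ⊃ not open_valve). Since O(log_directive) holds, K gives O(not open_valve).
Premise 8 is O(not open_valve ⊃ badge_in); since O(not open_valve), deontic closure gives O(badge_in).
The contrapositive of premise 2 (O(not cease_operations ⊃ not badge_in)) is O(badge_in ⊃ cease_operations), and O(badge_in) is already established, so O(cease_operations).
Yet premise 7 states O(not cease_operations).
We now have both O(cease_operations) and O(not cease_operations) — cease_operations is simultaneously obligatory and forbidden, violating the D-axiom.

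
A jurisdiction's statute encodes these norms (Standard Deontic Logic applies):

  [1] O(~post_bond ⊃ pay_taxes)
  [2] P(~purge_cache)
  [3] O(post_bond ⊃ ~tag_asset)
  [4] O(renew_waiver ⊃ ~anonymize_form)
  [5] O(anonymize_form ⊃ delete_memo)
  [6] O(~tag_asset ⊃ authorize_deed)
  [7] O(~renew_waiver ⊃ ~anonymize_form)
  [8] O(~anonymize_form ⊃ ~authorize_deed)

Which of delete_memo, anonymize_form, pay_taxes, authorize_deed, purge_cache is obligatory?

Premises 7 and 4 are O(~renew_waiver ⊃ ~anonymize_form) and O(renew_waiver ⊃ ~anonymize_form); every ideal world satisfies ~renew_waiver or renew_waiver, so in either case ~anonymize_form holds — hence O(~anonymize_form).
With premise 8, O(~anonymize_form ⊃ ~authorize_deed), the K-axiom yields O(~authorize_deed).
Premise 6, O(~tag_asset ⊃ authorize_deed), contraposes to O(~authorize_deed ⊃ tag_asset); with O(~authorize_deed) we get O(tag_asset).
The contrapositive of premise 3 (O(post_bond ⊃ ~tag_asset)) is O(tag_asset ⊃ ~post_bond), and O(tag_asset) is already established, so O(~post_bond).
Premise 1 is O(~post_bond ⊃ pay_taxes); since O(~post_bond), deontic closure gives O(pay_taxes).
So O(pay_taxes) holds — pay_taxes is obligatory. None of the other listed options is made obligatory by any chain of premises.

pay_taxes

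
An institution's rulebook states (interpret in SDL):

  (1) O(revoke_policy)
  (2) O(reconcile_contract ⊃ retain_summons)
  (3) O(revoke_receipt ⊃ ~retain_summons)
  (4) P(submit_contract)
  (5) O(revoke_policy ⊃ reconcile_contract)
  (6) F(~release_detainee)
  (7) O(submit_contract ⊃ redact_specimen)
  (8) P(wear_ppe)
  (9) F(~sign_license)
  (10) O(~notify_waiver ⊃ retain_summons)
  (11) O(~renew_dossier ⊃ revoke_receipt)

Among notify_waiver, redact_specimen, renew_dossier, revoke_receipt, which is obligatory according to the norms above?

Premise 1 states O(revoke_policy) outright.
With premise 5, O(revoke_policy ⊃ reconcile_contract), the K-axiom yields O(reconcile_contract).
With premise 2, O(reconcile_contract ⊃ retain_summons), the K-axiom yields O(retain_summons).
The contrapositive of premise 3 (O(revoke_receipt ⊃ ~retain_summons)) is O(retain_summons ⊃ ~revoke_receipt), and O(retain_summons) is already established, so O(~revoke_receipt).
The contrapositive of premise 11 (O(~renew_dossier ⊃ revoke_receipt)) is O(~revoke_receipt ⊃ renew_dossier), and O(~revoke_receipt) is already established, so O(renew_dossier).
So O(renew_dossier) holds — renew_dossier is obligatory. None of the other listed options is made obligatory by any chain of premises.

renew_dossier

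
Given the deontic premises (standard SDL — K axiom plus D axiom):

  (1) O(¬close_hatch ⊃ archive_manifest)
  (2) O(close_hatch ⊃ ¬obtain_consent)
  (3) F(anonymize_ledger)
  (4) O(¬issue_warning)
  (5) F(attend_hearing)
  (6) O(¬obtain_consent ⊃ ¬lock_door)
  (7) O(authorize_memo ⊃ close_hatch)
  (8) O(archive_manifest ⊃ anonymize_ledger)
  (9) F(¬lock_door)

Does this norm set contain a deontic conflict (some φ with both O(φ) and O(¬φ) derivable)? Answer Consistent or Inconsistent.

Premise 3 is F(anonymize_ledger), i.e. O(¬anonymize_ledger).
Premise 8 is O(archive_manifest ⊃ anonymize_ledger); contrapositively O(¬anonymize_ledger ⊃ ¬archive_manifest). Since O(¬anonymize_ledger) holds, K gives O(¬archive_manifest).
Premise 1 is O(¬close_hatch ⊃ archive_manifest); contrapositively O(¬archive_manifest ⊃ close_hatch). Since O(¬archive_manifest) holds, K gives O(close_hatch).
From O(close_hatch) and premise 2, O(close_hatch ⊃ ¬obtain_consent), we obtain O(¬obtain_consent).
From O(¬obtain_consent) and premise 6, O(¬obtain_consent ⊃ ¬lock_door), we obtain O(¬lock_door).
However, F(¬lock_door) at premise 9 amounts to O(lock_door).
We now have both O(¬lock_door) and O(lock_door) — lock_door is simultaneously obligatory and forbidden, violating the D-axiom.

Inconsistent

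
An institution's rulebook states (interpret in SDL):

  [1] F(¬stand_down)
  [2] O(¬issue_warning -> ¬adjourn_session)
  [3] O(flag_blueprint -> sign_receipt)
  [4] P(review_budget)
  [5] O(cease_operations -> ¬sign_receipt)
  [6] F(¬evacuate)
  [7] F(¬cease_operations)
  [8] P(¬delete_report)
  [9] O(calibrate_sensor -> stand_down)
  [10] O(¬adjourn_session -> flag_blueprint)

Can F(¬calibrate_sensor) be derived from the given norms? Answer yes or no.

Premise 9 is O(calibrate_sensor -> stand_down); even if O(stand_down) held, inferring O(calibrate_sensor) would be affirming the consequent — invalid.
No other premise forces O(calibrate_sensor). An ideal world satisfying every premise can still have ¬calibrate_sensor true, so F(¬calibrate_sensor) is not derivable.

No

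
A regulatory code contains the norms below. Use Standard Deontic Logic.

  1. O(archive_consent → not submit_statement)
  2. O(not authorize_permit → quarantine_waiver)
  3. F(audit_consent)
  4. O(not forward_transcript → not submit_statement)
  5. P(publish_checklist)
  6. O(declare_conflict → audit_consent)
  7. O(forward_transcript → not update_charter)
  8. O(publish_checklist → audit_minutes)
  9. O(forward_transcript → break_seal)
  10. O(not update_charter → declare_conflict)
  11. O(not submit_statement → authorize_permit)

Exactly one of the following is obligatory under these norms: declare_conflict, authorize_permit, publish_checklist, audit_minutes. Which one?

authorize_permit

Premise 3, F(audit_consent), is equivalent to O(not audit_consent).
Premise 6, O(declare_conflict → audit_consent), contraposes to O(not audit_consent → not declare_conflict); with O(not audit_consent) we get O(not declare_conflict).
Premise 10 is O(not update_charter → declare_conflict); contrapositively O(not declare_conflict → update_charter). Since O(not declare_conflict) holds, K gives O(update_charter).
Premise 7, O(forward_transcript → not update_charter), contraposes to O(update_charter → not forward_transcript); with O(update_charter) we get O(not forward_transcript).
With premise 4, O(not forward_transcript → not submit_statement), the K-axiom yields O(not submit_statement).
With premise 11, O(not submit_statement → authorize_permit), the K-axiom yields O(authorize_permit).
So O(authorize_permit) holds — authorize_permit is obligatory. None of the other listed options is made obligatory by any chain of premises.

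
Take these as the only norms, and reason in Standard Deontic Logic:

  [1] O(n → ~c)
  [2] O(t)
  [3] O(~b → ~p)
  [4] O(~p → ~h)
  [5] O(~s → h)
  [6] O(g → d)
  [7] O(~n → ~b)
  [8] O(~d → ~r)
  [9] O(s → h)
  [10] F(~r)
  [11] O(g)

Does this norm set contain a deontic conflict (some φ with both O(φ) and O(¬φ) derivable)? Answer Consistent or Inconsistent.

Premise 8 is O(~d → ~r), but O(~d) is not derivable from the premises, so it does not yield O(~r).
So O(~r) is not derivable, and the apparent clash with O(r) does not arise.
A world satisfying every obligation exists (e.g. b=true, c=false, d=true, g=true, h=true, n=true, p=true, r=true, s=false, t=true); no atom is both obligatory and forbidden, so the set is consistent.

Consistent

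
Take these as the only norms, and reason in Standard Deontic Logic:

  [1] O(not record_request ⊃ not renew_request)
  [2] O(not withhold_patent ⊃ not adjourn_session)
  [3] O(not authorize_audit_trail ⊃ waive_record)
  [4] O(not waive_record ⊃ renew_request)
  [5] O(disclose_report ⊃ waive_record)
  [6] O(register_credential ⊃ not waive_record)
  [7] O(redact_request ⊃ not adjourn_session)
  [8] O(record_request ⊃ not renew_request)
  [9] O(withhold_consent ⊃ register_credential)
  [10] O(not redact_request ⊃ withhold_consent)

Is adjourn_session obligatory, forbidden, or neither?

Forbidden

Premises 1 and 8 are O(not record_request ⊃ not renew_request) and O(record_request ⊃ not renew_request); every ideal world satisfies not record_request or record_request, so in either case not renew_request holds — hence O(not renew_request).
Premise 4 is O(not waive_record ⊃ renew_request); contrapositively O(not renew_request ⊃ waive_record). Since O(not renew_request) holds, K gives O(waive_record).
The contrapositive of premise 6 (O(register_credential ⊃ not waive_record)) is O(waive_record ⊃ not register_credential), and O(waive_record) is already established, so O(not register_credential).
Premise 9 is O(withhold_consent ⊃ register_credential); contrapositively O(not register_credential ⊃ not withhold_consent). Since O(not register_credential) holds, K gives O(not withhold_consent).
Premise 10, O(not redact_request ⊃ withhold_consent), contraposes to O(not withhold_consent ⊃ redact_request); with O(not withhold_consent) we get O(redact_request).
From O(redact_request) and premise 7, O(redact_request ⊃ not adjourn_session), we obtain O(not adjourn_session).
Premises 2, 3, 5 do not contribute to this derivation.
Thus O(not adjourn_session), which is F(adjourn_session): adjourn_session is forbidden.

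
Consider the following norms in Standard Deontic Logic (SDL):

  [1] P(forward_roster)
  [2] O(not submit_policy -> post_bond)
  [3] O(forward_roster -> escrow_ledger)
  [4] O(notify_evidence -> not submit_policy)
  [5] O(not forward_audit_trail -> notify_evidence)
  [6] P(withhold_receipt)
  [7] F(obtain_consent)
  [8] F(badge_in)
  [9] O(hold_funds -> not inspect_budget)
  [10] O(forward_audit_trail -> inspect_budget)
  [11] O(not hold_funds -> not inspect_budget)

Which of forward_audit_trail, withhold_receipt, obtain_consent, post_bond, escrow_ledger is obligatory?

post_bond

Premises 9 and 11 cover both cases: O(hold_funds -> not inspect_budget) and O(not hold_funds -> not inspect_budget). Since hold_funds ∨ not hold_funds is a tautology, O(not inspect_budget) follows.
Premise 10, O(forward_audit_trail -> inspect_budget), contraposes to O(not inspect_budget -> not forward_audit_trail); with O(not inspect_budget) we get O(not forward_audit_trail).
With premise 5, O(not forward_audit_trail -> notify_evidence), the K-axiom yields O(notify_evidence).
With premise 4, O(notify_evidence -> not submit_policy), the K-axiom yields O(not submit_policy).
With premise 2, O(not submit_policy -> post_bond), the K-axiom yields O(post_bond).
So O(post_bond) holds — post_bond is obligatory. None of the other listed options is made obligatory by any chain of premises.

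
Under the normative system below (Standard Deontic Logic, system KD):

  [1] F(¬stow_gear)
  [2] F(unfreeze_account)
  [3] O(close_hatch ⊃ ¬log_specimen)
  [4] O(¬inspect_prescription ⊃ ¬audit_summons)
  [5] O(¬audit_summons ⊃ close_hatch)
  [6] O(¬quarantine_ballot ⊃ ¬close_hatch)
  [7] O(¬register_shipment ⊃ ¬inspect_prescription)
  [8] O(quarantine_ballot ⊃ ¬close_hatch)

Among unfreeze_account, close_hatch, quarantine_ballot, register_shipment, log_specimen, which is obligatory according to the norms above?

register_shipment

Premises 6 and 8 cover both cases: O(¬quarantine_ballot ⊃ ¬close_hatch) and O(quarantine_ballot ⊃ ¬close_hatch). Since ¬quarantine_ballot ∨ quarantine_ballot is a tautology, O(¬close_hatch) follows.
Premise 5, O(¬audit_summons ⊃ close_hatch), contraposes to O(¬close_hatch ⊃ audit_summons); with O(¬close_hatch) we get O(audit_summons).
The contrapositive of premise 4 (O(¬inspect_prescription ⊃ ¬audit_summons)) is O(audit_summons ⊃ inspect_prescription), and O(audit_summons) is already established, so O(inspect_prescription).
Premise 7, O(¬register_shipment ⊃ ¬inspect_prescription), contraposes to O(inspect_prescription ⊃ register_shipment); with O(inspect_prescription) we get O(register_shipment).
So O(register_shipment) holds — register_shipment is obligatory. None of the other listed options is made obligatory by any chain of premises.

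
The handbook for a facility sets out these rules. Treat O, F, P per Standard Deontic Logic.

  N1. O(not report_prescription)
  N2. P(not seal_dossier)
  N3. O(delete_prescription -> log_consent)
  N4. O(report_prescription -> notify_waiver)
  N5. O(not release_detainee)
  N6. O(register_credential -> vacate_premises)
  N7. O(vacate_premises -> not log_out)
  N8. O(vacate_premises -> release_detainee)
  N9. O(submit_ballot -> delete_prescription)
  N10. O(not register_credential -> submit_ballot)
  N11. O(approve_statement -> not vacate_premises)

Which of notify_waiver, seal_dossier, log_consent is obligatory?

log_consent

Premise 5 states O(not release_detainee) outright.
The contrapositive of premise 8 (O(vacate_premises -> release_detainee)) is O(not release_detainee -> not vacate_premises), and O(not release_detainee) is already established, so O(not vacate_premises).
Premise 6, O(register_credential -> vacate_premises), contraposes to O(not vacate_premises -> not register_credential); with O(not vacate_premises) we get O(not register_credential).
Premise 10 is O(not register_credential -> submit_ballot); since O(not register_credential), deontic closure gives O(submit_ballot).
Premise 9 is O(submit_ballot -> delete_prescription); since O(submit_ballot), deontic closure gives O(delete_prescription).
Premise 3 is O(delete_prescription -> log_consent); since O(delete_prescription), deontic closure gives O(log_consent).
So O(log_consent) holds — log_consent is obligatory. None of the other listed options is made obligatory by any chain of premises.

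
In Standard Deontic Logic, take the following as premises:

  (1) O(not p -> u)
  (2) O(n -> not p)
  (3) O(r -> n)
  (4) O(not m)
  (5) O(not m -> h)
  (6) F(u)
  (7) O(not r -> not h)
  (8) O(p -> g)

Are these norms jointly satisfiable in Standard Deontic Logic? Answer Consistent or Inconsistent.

Premise 4 states O(not m) outright.
Applying K to premise 5 (O(not m -> h)) and O(not m) yields O(h).
Premise 7 is O(not r -> not h); contrapositively O(h -> r). Since O(h) holds, K gives O(r).
Premise 3 is O(r -> n); since O(r), deontic closure gives O(n).
Applying K to premise 2 (O(n -> not p)) and O(n) yields O(not p).
From O(not p) and premise 1, O(not p -> u), we obtain O(u).
Yet premise 6 is F(u), i.e. O(not u).
We now have both O(u) and O(not u) — u is simultaneously obligatory and forbidden, violating the D-axiom.

Inconsistent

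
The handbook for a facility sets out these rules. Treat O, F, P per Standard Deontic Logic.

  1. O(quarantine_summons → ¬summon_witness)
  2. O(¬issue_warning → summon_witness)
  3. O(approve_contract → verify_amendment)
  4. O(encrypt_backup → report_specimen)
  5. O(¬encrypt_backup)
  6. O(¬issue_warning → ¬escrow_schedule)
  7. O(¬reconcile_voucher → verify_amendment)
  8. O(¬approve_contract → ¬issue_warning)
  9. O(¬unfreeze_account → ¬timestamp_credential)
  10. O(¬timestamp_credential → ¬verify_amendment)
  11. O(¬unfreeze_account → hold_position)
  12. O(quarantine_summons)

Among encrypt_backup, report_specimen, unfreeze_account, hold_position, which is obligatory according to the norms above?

Premise 12 states O(quarantine_summons) outright.
Applying K to premise 1 (O(quarantine_summons → ¬summon_witness)) and O(quarantine_summons) yields O(¬summon_witness).
Premise 2, O(¬issue_warning → summon_witness), contraposes to O(¬summon_witness → issue_warning); with O(¬summon_witness) we get O(issue_warning).
Premise 8 is O(¬approve_contract → ¬issue_warning); contrapositively O(issue_warning → approve_contract). Since O(issue_warning) holds, K gives O(approve_contract).
Applying K to premise 3 (O(approve_contract → verify_amendment)) and O(approve_contract) yields O(verify_amendment).
The contrapositive of premise 10 (O(¬timestamp_credential → ¬verify_amendment)) is O(verify_amendment → timestamp_credential), and O(verify_amendment) is already established, so O(timestamp_credential).
Premise 9, O(¬unfreeze_account → ¬timestamp_credential), contraposes to O(timestamp_credential → unfreeze_account); with O(timestamp_credential) we get O(unfreeze_account).
So O(unfreeze_account) holds — unfreeze_account is obligatory. None of the other listed options is made obligatory by any chain of premises.

unfreeze_account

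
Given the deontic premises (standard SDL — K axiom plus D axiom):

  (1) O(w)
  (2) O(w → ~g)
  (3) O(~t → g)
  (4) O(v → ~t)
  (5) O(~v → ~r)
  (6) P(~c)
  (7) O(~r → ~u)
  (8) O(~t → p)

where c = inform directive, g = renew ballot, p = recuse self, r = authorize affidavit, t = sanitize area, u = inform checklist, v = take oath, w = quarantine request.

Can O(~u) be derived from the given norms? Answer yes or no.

From premise 1 we have O(w).
Premise 2 is O(w → ~g); since O(w), deontic closure gives O(~g).
Premise 3, O(~t → g), contraposes to O(~g → t); with O(~g) we get O(t).
The contrapositive of premise 4 (O(v → ~t)) is O(t → ~v), and O(t) is already established, so O(~v).
From O(~v) and premise 5, O(~v → ~r), we obtain O(~r).
Applying K to premise 7 (O(~r → ~u)) and O(~r) yields O(~u).
Premises 6, 8 do not contribute to this derivation.
So O(~u) follows.

Yes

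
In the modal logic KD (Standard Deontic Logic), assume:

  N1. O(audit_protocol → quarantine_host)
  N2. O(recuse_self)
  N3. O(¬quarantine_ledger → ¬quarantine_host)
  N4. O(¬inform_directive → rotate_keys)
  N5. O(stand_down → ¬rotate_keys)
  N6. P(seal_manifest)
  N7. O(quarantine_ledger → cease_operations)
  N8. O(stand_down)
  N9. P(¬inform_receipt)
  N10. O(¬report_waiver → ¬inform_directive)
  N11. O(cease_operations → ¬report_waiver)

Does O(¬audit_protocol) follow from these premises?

Yes

Premise 8 gives O(stand_down).
Premise 5 is O(stand_down → ¬rotate_keys); since O(stand_down), deontic closure gives O(¬rotate_keys).
Premise 4, O(¬inform_directive → rotate_keys), contraposes to O(¬rotate_keys → inform_directive); with O(¬rotate_keys) we get O(inform_directive).
The contrapositive of premise 10 (O(¬report_waiver → ¬inform_directive)) is O(inform_directive → report_waiver), and O(inform_directive) is already established, so O(report_waiver).
Premise 11, O(cease_operations → ¬report_waiver), contraposes to O(report_waiver → ¬cease_operations); with O(report_waiver) we get O(¬cease_operations).
The contrapositive of premise 7 (O(quarantine_ledger → cease_operations)) is O(¬cease_operations → ¬quarantine_ledger), and O(¬cease_operations) is already established, so O(¬quarantine_ledger).
From O(¬quarantine_ledger) and premise 3, O(¬quarantine_ledger → ¬quarantine_host), we obtain O(¬quarantine_host).
Premise 1 is O(audit_protocol → quarantine_host); contrapositively O(¬quarantine_host → ¬audit_protocol). Since O(¬quarantine_host) holds, K gives O(¬audit_protocol).
Premises 2, 6, 9 do not contribute to this derivation.
So O(¬audit_protocol) follows.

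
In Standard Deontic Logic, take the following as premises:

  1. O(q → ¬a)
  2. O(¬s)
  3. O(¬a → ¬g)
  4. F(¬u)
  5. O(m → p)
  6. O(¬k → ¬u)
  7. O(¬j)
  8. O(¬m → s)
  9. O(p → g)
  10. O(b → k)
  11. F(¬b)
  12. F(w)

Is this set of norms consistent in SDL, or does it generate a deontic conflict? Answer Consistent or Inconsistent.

Premise 6 is O(¬k → ¬u), but O(¬k) is not derivable from the premises, so it does not yield O(¬u).
So O(¬u) is not derivable, and the apparent clash with O(u) does not arise.
A world satisfying every obligation exists (e.g. a=true, b=true, g=true, j=false, k=true, m=true, p=true, q=false, s=false, u=true, w=false); no atom is both obligatory and forbidden, so the set is consistent.

Consistent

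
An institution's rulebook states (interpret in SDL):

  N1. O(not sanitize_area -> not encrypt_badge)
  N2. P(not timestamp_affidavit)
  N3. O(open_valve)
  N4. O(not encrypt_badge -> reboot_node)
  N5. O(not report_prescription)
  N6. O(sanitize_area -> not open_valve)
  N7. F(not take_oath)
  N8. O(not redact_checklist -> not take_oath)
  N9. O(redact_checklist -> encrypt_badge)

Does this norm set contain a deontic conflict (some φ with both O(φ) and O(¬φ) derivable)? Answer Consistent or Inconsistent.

Inconsistent

F(not take_oath) at premise 7 means O(take_oath).
The contrapositive of premise 8 (O(not redact_checklist -> not take_oath)) is O(take_oath -> redact_checklist), and O(take_oath) is already established, so O(redact_checklist).
Premise 9 is O(redact_checklist -> encrypt_badge); since O(redact_checklist), deontic closure gives O(encrypt_badge).
Premise 1 is O(not sanitize_area -> not encrypt_badge); contrapositively O(encrypt_badge -> sanitize_area). Since O(encrypt_badge) holds, K gives O(sanitize_area).
Premise 6 is O(sanitize_area -> not open_valve); since O(sanitize_area), deontic closure gives O(not open_valve).
However, premise 3 gives O(open_valve).
We now have both O(not open_valve) and O(open_valve) — open_valve is simultaneously obligatory and forbidden, violating the D-axiom.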